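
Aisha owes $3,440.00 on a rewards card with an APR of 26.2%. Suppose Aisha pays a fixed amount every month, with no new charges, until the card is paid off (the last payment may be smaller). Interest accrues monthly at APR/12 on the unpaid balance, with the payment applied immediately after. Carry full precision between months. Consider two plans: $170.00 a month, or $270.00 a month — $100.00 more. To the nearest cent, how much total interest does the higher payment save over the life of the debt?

Monthly rate r = 26.2%/12 = 2.18333% = 0.0218333.
At $170.00/mo: n = ⌈−ln(1 − rB₀/P)/ln(1+r)⌉ = 27 payments (last $169.13); total interest = total paid − $3,440.00 = $1,149.13.
At $270.00/mo: 16 payments (last $25.17); total interest $635.17.
Interest saved = $1,149.13 − $635.17 = $513.96.

$513.96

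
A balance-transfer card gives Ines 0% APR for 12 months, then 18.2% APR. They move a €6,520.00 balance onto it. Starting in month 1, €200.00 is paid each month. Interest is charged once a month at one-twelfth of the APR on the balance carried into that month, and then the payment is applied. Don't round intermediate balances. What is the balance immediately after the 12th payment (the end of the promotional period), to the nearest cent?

Promo months 1–12 at r₀ = 0%/12 = 0; months 13+ at r₁ = 18.2%/12 = 0.0151667.
After month 12 (no interest yet): B = €6,520.00 − 12·€200.00 = €4,120.00.

€4,120.00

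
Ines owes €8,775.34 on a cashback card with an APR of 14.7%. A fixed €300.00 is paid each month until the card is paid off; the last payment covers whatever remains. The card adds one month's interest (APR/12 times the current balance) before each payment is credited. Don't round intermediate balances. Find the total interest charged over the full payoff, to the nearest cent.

€2,157.05

Monthly rate r = 14.7%/12 = 1.225% = 0.01225.
Payoff takes n = ⌈−ln(1 − rB₀/P)/ln(1+r)⌉ = ⌈36.440⌉ = 37 payments; the last is €132.39.
Total paid = 36·€300.00 + €132.39 = €10,932.39.
Total interest = total paid − principal = €10,932.39 − €8,775.34 = €2,157.05.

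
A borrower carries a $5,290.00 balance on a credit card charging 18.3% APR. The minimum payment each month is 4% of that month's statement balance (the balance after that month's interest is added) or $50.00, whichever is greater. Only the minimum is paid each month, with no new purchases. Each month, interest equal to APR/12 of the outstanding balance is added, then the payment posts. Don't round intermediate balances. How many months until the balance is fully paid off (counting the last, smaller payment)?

Monthly rate r = 18.3%/12 = 1.525% = 0.01525.
While 4% of the post-interest balance exceeds $50.00, each month B ← (B·(1+r))·(1 − 0.04), i.e. B shrinks by the factor (1+r)·0.96 = 0.97464.
This holds for months 1–57. Entering month 58 the balance is $1,223.42; 4% of the post-interest balance is now below $50.00, so the flat $50.00 minimum applies from here.
From month 58 a fixed $50.00 at rate r clears $1,223.42 in 31 more payments. Total: 57 + 31 = 88 months.

88 months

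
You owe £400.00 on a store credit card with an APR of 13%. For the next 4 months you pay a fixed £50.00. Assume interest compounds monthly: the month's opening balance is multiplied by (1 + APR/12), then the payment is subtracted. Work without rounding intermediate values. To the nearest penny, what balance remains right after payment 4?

£214.34

Monthly rate r = 13%/12 = 1.08333% = 0.0108333.
Each month: B ← B·(1+r) − £50.00.
Month 1: interest £4.33; balance after payment £354.33.
Month 2: interest £3.84; balance after payment £308.17.
Month 3: interest £3.34; balance after payment £261.51.
Month 4: interest £2.83; balance after payment £214.34.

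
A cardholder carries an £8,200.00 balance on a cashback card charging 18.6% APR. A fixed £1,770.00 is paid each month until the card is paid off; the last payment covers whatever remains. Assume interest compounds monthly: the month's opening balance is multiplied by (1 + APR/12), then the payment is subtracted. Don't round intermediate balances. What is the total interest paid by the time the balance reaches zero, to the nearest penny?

£376.87

Monthly rate r = 18.6%/12 = 1.55% = 0.0155.
Payoff takes n = ⌈−ln(1 − rB₀/P)/ln(1+r)⌉ = ⌈4.845⌉ = 5 payments; the last is £1,496.87.
Total paid = 4·£1,770.00 + £1,496.87 = £8,576.87.
Total interest = total paid − principal = £8,576.87 − £8,200.00 = £376.87.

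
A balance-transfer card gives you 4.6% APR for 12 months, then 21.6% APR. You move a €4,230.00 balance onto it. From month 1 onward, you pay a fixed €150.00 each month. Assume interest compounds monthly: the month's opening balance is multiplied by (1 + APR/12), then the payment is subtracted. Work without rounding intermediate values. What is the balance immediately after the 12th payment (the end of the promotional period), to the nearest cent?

Promo months 1–12 at r₀ = 4.6%/12 = 0.00383333; months 13+ at r₁ = 21.6%/12 = 0.018.
After month 12: iterate B ← B·(1+r₀) − €150.00 for 12 months → €2,590.30.

€2,590.30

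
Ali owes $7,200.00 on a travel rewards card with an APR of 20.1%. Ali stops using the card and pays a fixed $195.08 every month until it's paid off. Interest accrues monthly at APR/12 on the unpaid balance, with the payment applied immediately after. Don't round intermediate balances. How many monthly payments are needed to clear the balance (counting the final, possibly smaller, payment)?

Monthly rate r = 20.1%/12 = 1.675% = 0.01675.
Recurrence: B ← B·(1+r) − $195.08.
Month 1: interest $120.60; balance after payment $7,125.52.
Month 2: interest $119.35; balance after payment $7,049.79.
Closed form: n = −ln(1 − rB₀/P)/ln(1+r) = −ln(0.38179)/ln(1.01675) ≈ 57.965, so the balance reaches zero during payment 58.

58 payments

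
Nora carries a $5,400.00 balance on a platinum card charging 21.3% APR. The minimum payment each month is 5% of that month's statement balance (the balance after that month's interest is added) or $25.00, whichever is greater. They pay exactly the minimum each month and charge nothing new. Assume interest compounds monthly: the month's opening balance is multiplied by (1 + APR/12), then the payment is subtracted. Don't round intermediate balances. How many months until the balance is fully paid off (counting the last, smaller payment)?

96 months

Monthly rate r = 21.3%/12 = 1.775% = 0.01775.
While 5% of the post-interest balance exceeds $25.00, each month B ← (B·(1+r))·(1 − 0.05), i.e. B shrinks by the factor (1+r)·0.95 = 0.96686.
This holds for months 1–72. Entering month 73 the balance is $477.15; 5% of the post-interest balance is now below $25.00, so the flat $25.00 minimum applies from here.
From month 73 a fixed $25.00 at rate r clears $477.15 in 24 more payments. Total: 72 + 24 = 96 months.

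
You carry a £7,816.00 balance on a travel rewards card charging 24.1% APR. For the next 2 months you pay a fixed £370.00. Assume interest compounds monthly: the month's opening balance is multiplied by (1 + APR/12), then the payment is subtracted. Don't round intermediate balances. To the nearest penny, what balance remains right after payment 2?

Monthly rate r = 24.1%/12 = 2.00833% = 0.0200833.
Each month: B ← B·(1+r) − £370.00.
Month 1: interest £156.97; balance after payment £7,602.97.
Month 2: interest £152.69; balance after payment £7,385.66.

£7,385.66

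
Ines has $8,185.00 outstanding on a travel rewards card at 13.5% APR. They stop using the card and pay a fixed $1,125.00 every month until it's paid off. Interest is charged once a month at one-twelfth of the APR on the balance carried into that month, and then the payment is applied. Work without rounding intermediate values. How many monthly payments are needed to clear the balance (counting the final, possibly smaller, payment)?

Monthly rate r = 13.5%/12 = 1.125% = 0.01125.
Recurrence: B ← B·(1+r) − $1,125.00.
Month 1: interest $92.08; balance after payment $7,152.08.
Month 2: interest $80.46; balance after payment $6,107.54.
Closed form: n = −ln(1 − rB₀/P)/ln(1+r) = −ln(0.91815)/ln(1.01125) ≈ 7.633, so the balance reaches zero during payment 8.

8 payments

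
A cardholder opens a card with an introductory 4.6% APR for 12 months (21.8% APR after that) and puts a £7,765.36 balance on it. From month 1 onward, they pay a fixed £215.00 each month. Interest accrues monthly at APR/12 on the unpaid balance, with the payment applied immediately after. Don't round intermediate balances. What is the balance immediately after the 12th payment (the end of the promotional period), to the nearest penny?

Promo months 1–12 at r₀ = 4.6%/12 = 0.00383333; months 13+ at r₁ = 21.8%/12 = 0.0181667.
After month 12: iterate B ← B·(1+r₀) − £215.00 for 12 months → £5,495.10.

£5,495.10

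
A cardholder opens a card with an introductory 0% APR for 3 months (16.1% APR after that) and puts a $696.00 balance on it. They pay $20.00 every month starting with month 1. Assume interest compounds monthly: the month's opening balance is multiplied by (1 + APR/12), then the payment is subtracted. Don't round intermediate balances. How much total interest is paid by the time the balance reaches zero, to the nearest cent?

Promo months 1–3 at r₀ = 0%/12 = 0; months 4+ at r₁ = 16.1%/12 = 0.0134167.
After month 3 (no interest yet): B = $696.00 − 3·$20.00 = $636.00.
Then at r₁ with $20.00/mo: n₂ = −ln(1 − r₁·B/P)/ln(1+r₁) ≈ 41.74 → 42 more payments.
Total paid = 44·$20.00 + $14.78 = $894.78; interest = $894.78 − $696.00 = $198.78.

$198.78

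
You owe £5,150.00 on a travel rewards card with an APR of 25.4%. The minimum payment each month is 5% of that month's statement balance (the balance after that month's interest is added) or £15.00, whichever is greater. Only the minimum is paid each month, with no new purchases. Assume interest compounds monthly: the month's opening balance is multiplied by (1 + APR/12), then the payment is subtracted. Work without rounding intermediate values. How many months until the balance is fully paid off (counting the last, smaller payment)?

120 months

Monthly rate r = 25.4%/12 = 2.11667% = 0.0211667.
While 5% of the post-interest balance exceeds £15.00, each month B ← (B·(1+r))·(1 − 0.05), i.e. B shrinks by the factor (1+r)·0.95 = 0.97011.
This holds for months 1–95. Entering month 96 the balance is £288.22; 5% of the post-interest balance is now below £15.00, so the flat £15.00 minimum applies from here.
From month 96 a fixed £15.00 at rate r clears £288.22 in 25 more payments. Total: 95 + 25 = 120 months.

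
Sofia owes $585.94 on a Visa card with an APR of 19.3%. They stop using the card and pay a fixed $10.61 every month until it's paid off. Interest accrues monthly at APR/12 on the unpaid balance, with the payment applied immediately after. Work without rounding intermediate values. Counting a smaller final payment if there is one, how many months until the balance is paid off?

Monthly rate r = 19.3%/12 = 1.60833% = 0.0160833.
Recurrence: B ← B·(1+r) − $10.61.
Month 1: interest $9.42; balance after payment $584.75.
Month 2: interest $9.40; balance after payment $583.55.
Closed form: n = −ln(1 − rB₀/P)/ln(1+r) = −ln(0.11179)/ln(1.01608) ≈ 137.327, so the balance reaches zero during payment 138.

138 months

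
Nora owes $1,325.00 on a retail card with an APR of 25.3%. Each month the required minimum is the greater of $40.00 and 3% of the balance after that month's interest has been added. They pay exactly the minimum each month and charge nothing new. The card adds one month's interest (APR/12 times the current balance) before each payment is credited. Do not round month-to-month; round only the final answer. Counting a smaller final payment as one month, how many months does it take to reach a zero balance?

58 months

Monthly rate r = 25.3%/12 = 2.10833% = 0.0210833.
While 3% of the post-interest balance exceeds $40.00, each month B ← (B·(1+r))·(1 − 0.03), i.e. B shrinks by the factor (1+r)·0.97 = 0.99045.
This holds for months 1–2. Entering month 3 the balance is $1,299.82; 3% of the post-interest balance is now below $40.00, so the flat $40.00 minimum applies from here.
From month 3 a fixed $40.00 at rate r clears $1,299.82 in 56 more payments. Total: 2 + 56 = 58 months.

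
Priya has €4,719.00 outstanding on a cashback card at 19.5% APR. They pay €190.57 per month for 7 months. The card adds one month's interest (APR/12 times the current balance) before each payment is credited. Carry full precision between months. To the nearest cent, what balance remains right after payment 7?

€3,881.86

Monthly rate r = 19.5%/12 = 1.625% = 0.01625.
Each month: B ← B·(1+r) − €190.57.
Month 1: interest €76.68; balance after payment €4,605.11.
Month 2: interest €74.83; balance after payment €4,489.38.
Month 3: interest €72.95; balance after payment €4,371.76.
Month 4: interest €71.04; balance after payment €4,252.23.
Month 5: interest €69.10; balance after payment €4,130.76.
Month 6: interest €67.12; balance after payment €4,007.31.
Month 7: interest €65.12; balance after payment €3,881.86.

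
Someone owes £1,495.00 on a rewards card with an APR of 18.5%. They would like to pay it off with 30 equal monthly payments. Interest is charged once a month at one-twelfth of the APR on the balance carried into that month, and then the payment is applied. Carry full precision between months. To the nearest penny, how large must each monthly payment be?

Monthly rate r = 18.5%/12 = 1.54167% = 0.0154167.
Level-payment amortization: P = B₀·r / (1 − (1+r)^(−n)) = 1495.00·0.0154167 / (1 − 1.01542^(−30)).
Denominator 1 − (1+r)^(−30) = 0.368066504.
P = 23.0479 / 0.368066504 ≈ 62.62.

£62.62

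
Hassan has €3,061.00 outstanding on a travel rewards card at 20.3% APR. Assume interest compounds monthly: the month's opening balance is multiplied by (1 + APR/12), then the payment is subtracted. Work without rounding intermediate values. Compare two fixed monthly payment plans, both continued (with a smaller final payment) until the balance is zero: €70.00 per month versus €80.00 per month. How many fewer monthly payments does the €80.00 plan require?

18 fewer payments

Monthly rate r = 20.3%/12 = 1.69167% = 0.0169167.
At €70.00/mo: n = ⌈−ln(1 − rB₀/P)/ln(1+r)⌉ = 81 payments (last €17.08); total interest = total paid − €3,061.00 = €2,556.08.
At €80.00/mo: 63 payments (last €9.62); total interest €1,908.62.
Payments saved = 81 − 63 = 18.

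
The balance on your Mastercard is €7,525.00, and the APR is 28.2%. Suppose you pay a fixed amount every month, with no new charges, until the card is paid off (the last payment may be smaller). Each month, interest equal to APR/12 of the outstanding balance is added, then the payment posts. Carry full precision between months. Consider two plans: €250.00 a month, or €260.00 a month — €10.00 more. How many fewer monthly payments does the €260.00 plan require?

3 fewer payments

Monthly rate r = 28.2%/12 = 2.35% = 0.0235.
At €250.00/mo: n = ⌈−ln(1 − rB₀/P)/ln(1+r)⌉ = 53 payments (last €225.37); total interest = total paid − €7,525.00 = €5,700.37.
At €260.00/mo: 50 payments (last €19.31); total interest €5,234.31.
Payments saved = 53 − 50 = 3.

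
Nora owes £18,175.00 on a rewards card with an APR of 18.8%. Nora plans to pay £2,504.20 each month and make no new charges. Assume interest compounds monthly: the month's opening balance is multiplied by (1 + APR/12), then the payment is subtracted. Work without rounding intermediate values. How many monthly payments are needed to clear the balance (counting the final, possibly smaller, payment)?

Monthly rate r = 18.8%/12 = 1.56667% = 0.0156667.
Recurrence: B ← B·(1+r) − £2,504.20.
Month 1: interest £284.74; balance after payment £15,955.54.
Month 2: interest £249.97; balance after payment £13,701.31.
Closed form: n = −ln(1 − rB₀/P)/ln(1+r) = −ln(0.88629)/ln(1.01567) ≈ 7.765, so the balance reaches zero during payment 8.

8 months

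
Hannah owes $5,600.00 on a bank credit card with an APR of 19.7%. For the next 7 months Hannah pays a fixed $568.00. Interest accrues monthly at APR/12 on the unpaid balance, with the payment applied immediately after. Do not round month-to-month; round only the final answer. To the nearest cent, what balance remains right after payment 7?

Monthly rate r = 19.7%/12 = 1.64167% = 0.0164167.
Each month: B ← B·(1+r) − $568.00.
Month 1: interest $91.93; balance after payment $5,123.93.
Month 2: interest $84.12; balance after payment $4,640.05.
Month 3: interest $76.17; balance after payment $4,148.23.
Month 4: interest $68.10; balance after payment $3,648.33.
Month 5: interest $59.89; balance after payment $3,140.22.
Month 6: interest $51.55; balance after payment $2,623.77.
Month 7: interest $43.07; balance after payment $2,098.84.

$2,098.84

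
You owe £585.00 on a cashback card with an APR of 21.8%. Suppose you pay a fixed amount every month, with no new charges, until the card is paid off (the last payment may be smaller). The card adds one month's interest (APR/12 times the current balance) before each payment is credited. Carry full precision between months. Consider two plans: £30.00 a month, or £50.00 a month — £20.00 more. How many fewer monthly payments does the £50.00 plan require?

11 fewer payments

Monthly rate r = 21.8%/12 = 1.81667% = 0.0181667.
At £30.00/mo: n = ⌈−ln(1 − rB₀/P)/ln(1+r)⌉ = 25 payments (last £8.81); total interest = total paid − £585.00 = £143.81.
At £50.00/mo: 14 payments (last £13.72); total interest £78.72.
Payments saved = 25 − 14 = 11.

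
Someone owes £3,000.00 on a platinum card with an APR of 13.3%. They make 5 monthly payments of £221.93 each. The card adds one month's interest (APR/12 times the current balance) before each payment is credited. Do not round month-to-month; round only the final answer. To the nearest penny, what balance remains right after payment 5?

£2,035.45

Monthly rate r = 13.3%/12 = 1.10833% = 0.0110833.
Each month: B ← B·(1+r) − £221.93.
Month 1: interest £33.25; balance after payment £2,811.32.
Month 2: interest £31.16; balance after payment £2,620.55.
Month 3: interest £29.04; balance after payment £2,427.66.
Month 4: interest £26.91; balance after payment £2,232.64.
Month 5: interest £24.75; balance after payment £2,035.45.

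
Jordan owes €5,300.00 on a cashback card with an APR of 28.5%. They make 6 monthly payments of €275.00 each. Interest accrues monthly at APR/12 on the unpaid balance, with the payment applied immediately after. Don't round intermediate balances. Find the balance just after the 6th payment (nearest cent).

Monthly rate r = 28.5%/12 = 2.375% = 0.02375.
Each month: B ← B·(1+r) − €275.00.
Month 1: interest €125.88; balance after payment €5,150.88.
Month 2: interest €122.33; balance after payment €4,998.21.
Month 3: interest €118.71; balance after payment €4,841.92.
Month 4: interest €115.00; balance after payment €4,681.91.
Month 5: interest €111.20; balance after payment €4,518.11.
Month 6: interest €107.31; balance after payment €4,350.41.

€4,350.41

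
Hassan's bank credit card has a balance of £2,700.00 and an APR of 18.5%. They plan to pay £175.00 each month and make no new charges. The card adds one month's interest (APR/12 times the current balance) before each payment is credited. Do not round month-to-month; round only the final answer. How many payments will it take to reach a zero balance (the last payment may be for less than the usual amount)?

18 months

Monthly rate r = 18.5%/12 = 1.54167% = 0.0154167.
Recurrence: B ← B·(1+r) − £175.00.
Month 1: interest £41.62; balance after payment £2,566.62.
Month 2: interest £39.57; balance after payment £2,431.19.
Closed form: n = −ln(1 − rB₀/P)/ln(1+r) = −ln(0.76214)/ln(1.01542) ≈ 17.754, so the balance reaches zero during payment 18.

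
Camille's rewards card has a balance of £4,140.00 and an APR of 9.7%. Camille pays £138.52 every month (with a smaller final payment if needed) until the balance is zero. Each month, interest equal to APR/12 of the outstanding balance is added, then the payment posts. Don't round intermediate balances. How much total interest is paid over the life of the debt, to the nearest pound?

Monthly rate r = 9.7%/12 = 0.808333% = 0.00808333.
Payoff takes n = ⌈−ln(1 − rB₀/P)/ln(1+r)⌉ = ⌈34.348⌉ = 35 payments; the last is £48.34.
Total paid = 34·£138.52 + £48.34 = £4,758.02.
Total interest = total paid − principal = £4,758.02 − £4,140.00 = £618.02.

£618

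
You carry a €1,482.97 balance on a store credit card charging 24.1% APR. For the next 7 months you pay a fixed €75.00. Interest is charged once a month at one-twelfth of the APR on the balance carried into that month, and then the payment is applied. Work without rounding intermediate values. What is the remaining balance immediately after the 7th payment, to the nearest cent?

Monthly rate r = 24.1%/12 = 2.00833% = 0.0200833.
Each month: B ← B·(1+r) − €75.00.
Month 1: interest €29.78; balance after payment €1,437.75.
Month 2: interest €28.87; balance after payment €1,391.63.
Month 3: interest €27.95; balance after payment €1,344.58.
Month 4: interest €27.00; balance after payment €1,296.58.
Month 5: interest €26.04; balance after payment €1,247.62.
Month 6: interest €25.06; balance after payment €1,197.68.
Month 7: interest €24.05; balance after payment €1,146.73.

€1,146.73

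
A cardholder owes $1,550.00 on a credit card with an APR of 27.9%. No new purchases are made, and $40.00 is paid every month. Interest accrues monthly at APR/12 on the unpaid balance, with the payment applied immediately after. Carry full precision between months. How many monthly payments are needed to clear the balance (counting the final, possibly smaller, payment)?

101 months

Monthly rate r = 27.9%/12 = 2.325% = 0.02325.
Recurrence: B ← B·(1+r) − $40.00.
Month 1: interest $36.04; balance after payment $1,546.04.
Month 2: interest $35.95; balance after payment $1,541.98.
Closed form: n = −ln(1 − rB₀/P)/ln(1+r) = −ln(0.099062)/ln(1.02325) ≈ 100.593, so the balance reaches zero during payment 101.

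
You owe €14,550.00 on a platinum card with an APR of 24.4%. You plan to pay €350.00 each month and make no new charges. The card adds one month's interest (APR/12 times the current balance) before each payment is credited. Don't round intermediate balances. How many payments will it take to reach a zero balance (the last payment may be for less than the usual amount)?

93 payments

Monthly rate r = 24.4%/12 = 2.03333% = 0.0203333.
Recurrence: B ← B·(1+r) − €350.00.
Month 1: interest €295.85; balance after payment €14,495.85.
Month 2: interest €294.75; balance after payment €14,440.60.
Closed form: n = −ln(1 − rB₀/P)/ln(1+r) = −ln(0.15471)/ln(1.02033) ≈ 92.709, so the balance reaches zero during payment 93.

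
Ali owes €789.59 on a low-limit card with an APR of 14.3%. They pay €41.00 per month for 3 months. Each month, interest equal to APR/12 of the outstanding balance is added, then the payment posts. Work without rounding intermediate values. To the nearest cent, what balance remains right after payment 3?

Monthly rate r = 14.3%/12 = 1.19167% = 0.0119167.
Each month: B ← B·(1+r) − €41.00.
Month 1: interest €9.41; balance after payment €758.00.
Month 2: interest €9.03; balance after payment €726.03.
Month 3: interest €8.65; balance after payment €693.68.

€693.68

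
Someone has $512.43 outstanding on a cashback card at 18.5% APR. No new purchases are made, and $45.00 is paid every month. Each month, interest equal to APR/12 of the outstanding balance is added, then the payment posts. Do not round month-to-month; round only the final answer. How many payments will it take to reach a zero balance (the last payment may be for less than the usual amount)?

Monthly rate r = 18.5%/12 = 1.54167% = 0.0154167.
Recurrence: B ← B·(1+r) − $45.00.
Month 1: interest $7.90; balance after payment $475.33.
Month 2: interest $7.33; balance after payment $437.66.
Closed form: n = −ln(1 − rB₀/P)/ln(1+r) = −ln(0.82445)/ln(1.01542) ≈ 12.618, so the balance reaches zero during payment 13.

13 payments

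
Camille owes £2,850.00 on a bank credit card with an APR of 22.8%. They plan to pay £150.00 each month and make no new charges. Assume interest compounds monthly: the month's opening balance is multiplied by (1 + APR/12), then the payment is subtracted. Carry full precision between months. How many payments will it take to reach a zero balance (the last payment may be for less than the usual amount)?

Monthly rate r = 22.8%/12 = 1.9% = 0.019.
Recurrence: B ← B·(1+r) − £150.00.
Month 1: interest £54.15; balance after payment £2,754.15.
Month 2: interest £52.33; balance after payment £2,656.48.
Closed form: n = −ln(1 − rB₀/P)/ln(1+r) = −ln(0.639)/ln(1.019) ≈ 23.794, so the balance reaches zero during payment 24.

24 months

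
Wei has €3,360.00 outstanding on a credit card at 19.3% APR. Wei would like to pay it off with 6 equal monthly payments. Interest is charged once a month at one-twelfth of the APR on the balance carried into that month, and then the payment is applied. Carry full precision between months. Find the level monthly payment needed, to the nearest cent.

Monthly rate r = 19.3%/12 = 1.60833% = 0.0160833.
Level-payment amortization: P = B₀·r / (1 − (1+r)^(−n)) = 3360.00·0.0160833 / (1 − 1.01608^(−6)).
Denominator 1 − (1+r)^(−6) = 0.0912926654.
P = 54.04 / 0.0912926654 ≈ 591.94.

€591.94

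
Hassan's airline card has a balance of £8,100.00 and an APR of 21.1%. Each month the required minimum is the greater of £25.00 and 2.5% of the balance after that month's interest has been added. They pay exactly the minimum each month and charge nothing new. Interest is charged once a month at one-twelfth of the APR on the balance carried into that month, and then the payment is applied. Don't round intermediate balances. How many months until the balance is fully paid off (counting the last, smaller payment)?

Monthly rate r = 21.1%/12 = 1.75833% = 0.0175833.
While 2.5% of the post-interest balance exceeds £25.00, each month B ← (B·(1+r))·(1 − 0.025), i.e. B shrinks by the factor (1+r)·0.975 = 0.99214.
This holds for months 1–268. Entering month 269 the balance is £978.31; 2.5% of the post-interest balance is now below £25.00, so the flat £25.00 minimum applies from here.
From month 269 a fixed £25.00 at rate r clears £978.31 in 67 more payments. Total: 268 + 67 = 335 months.

335 months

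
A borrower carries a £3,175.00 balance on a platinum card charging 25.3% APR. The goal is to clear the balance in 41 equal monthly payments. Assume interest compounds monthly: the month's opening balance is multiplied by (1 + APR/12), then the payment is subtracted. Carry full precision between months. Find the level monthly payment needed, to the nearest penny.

£116.44

Monthly rate r = 25.3%/12 = 2.10833% = 0.0210833.
Level-payment amortization: P = B₀·r / (1 − (1+r)^(−n)) = 3175.00·0.0210833 / (1 − 1.02108^(−41)).
Denominator 1 − (1+r)^(−41) = 0.574899795.
P = 66.9396 / 0.574899795 ≈ 116.44.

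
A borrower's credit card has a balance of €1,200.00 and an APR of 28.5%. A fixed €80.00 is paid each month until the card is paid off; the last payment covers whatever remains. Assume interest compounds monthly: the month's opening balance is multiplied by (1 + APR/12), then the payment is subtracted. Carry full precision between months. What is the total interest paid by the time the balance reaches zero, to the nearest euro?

€301

Monthly rate r = 28.5%/12 = 2.375% = 0.02375.
Payoff takes n = ⌈−ln(1 − rB₀/P)/ln(1+r)⌉ = ⌈18.764⌉ = 19 payments; the last is €61.32.
Total paid = 18·€80.00 + €61.32 = €1,501.32.
Total interest = total paid − principal = €1,501.32 − €1,200.00 = €301.32.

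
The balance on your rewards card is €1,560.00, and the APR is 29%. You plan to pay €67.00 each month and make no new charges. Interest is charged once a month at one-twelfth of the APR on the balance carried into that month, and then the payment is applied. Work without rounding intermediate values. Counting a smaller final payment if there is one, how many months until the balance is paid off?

35 payments

Monthly rate r = 29%/12 = 2.41667% = 0.0241667.
Recurrence: B ← B·(1+r) − €67.00.
Month 1: interest €37.70; balance after payment €1,530.70.
Month 2: interest €36.99; balance after payment €1,500.69.
Closed form: n = −ln(1 − rB₀/P)/ln(1+r) = −ln(0.43731)/ln(1.02417) ≈ 34.637, so the balance reaches zero during payment 35.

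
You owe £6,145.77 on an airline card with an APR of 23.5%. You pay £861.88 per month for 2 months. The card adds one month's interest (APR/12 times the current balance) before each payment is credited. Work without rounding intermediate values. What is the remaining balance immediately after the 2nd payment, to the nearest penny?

£4,648.20

Monthly rate r = 23.5%/12 = 1.95833% = 0.0195833.
Each month: B ← B·(1+r) − £861.88.
Month 1: interest £120.35; balance after payment £5,404.24.
Month 2: interest £105.83; balance after payment £4,648.20.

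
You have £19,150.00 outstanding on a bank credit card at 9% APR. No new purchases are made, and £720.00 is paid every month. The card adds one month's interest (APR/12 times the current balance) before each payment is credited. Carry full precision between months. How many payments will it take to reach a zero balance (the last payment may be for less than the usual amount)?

Monthly rate r = 9%/12 = 0.75% = 0.0075.
Recurrence: B ← B·(1+r) − £720.00.
Month 1: interest £143.62; balance after payment £18,573.62.
Month 2: interest £139.30; balance after payment £17,992.93.
Closed form: n = −ln(1 − rB₀/P)/ln(1+r) = −ln(0.80052)/ln(1.0075) ≈ 29.777, so the balance reaches zero during payment 30.

30 payments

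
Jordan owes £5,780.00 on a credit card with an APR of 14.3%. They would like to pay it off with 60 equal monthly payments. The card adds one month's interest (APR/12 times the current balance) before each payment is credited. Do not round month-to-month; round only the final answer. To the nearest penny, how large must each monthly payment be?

£135.39

Monthly rate r = 14.3%/12 = 1.19167% = 0.0119167.
Level-payment amortization: P = B₀·r / (1 − (1+r)^(−n)) = 5780.00·0.0119167 / (1 − 1.01192^(−60)).
Denominator 1 − (1+r)^(−60) = 0.508735862.
P = 68.8783 / 0.508735862 ≈ 135.39.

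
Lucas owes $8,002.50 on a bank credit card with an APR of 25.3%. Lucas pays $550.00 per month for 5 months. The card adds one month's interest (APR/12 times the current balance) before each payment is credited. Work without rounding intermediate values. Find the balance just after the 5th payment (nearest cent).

Monthly rate r = 25.3%/12 = 2.10833% = 0.0210833.
Each month: B ← B·(1+r) − $550.00.
Month 1: interest $168.72; balance after payment $7,621.22.
Month 2: interest $160.68; balance after payment $7,231.90.
Month 3: interest $152.47; balance after payment $6,834.37.
Month 4: interest $144.09; balance after payment $6,428.46.
Month 5: interest $135.53; balance after payment $6,014.00.

$6,014.00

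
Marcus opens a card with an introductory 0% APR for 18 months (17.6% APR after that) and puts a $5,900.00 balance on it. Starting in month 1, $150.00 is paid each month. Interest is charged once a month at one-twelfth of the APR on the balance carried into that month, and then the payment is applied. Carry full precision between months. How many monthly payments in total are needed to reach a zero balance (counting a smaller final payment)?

44 months

Promo months 1–18 at r₀ = 0%/12 = 0; months 19+ at r₁ = 17.6%/12 = 0.0146667.
After month 18 (no interest yet): B = $5,900.00 − 18·$150.00 = $3,200.00.
Then at r₁ with $150.00/mo: n₂ = −ln(1 − r₁·B/P)/ln(1+r₁) ≈ 25.77 → 26 more payments.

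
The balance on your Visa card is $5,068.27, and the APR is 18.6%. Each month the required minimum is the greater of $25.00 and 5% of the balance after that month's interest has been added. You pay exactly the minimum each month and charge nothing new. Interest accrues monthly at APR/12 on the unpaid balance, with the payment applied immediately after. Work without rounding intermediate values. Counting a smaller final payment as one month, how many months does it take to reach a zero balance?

89 months

Monthly rate r = 18.6%/12 = 1.55% = 0.0155.
While 5% of the post-interest balance exceeds $25.00, each month B ← (B·(1+r))·(1 − 0.05), i.e. B shrinks by the factor (1+r)·0.95 = 0.96473.
This holds for months 1–65. Entering month 66 the balance is $491.01; 5% of the post-interest balance is now below $25.00, so the flat $25.00 minimum applies from here.
From month 66 a fixed $25.00 at rate r clears $491.01 in 24 more payments. Total: 65 + 24 = 89 months.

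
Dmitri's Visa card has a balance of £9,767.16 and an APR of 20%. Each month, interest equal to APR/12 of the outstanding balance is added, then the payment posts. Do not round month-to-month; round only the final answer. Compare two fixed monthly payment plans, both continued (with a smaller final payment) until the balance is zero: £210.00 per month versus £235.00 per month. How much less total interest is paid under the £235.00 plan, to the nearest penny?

Monthly rate r = 20%/12 = 1.66667% = 0.0166667.
At £210.00/mo: n = ⌈−ln(1 − rB₀/P)/ln(1+r)⌉ = 91 payments (last £61.08); total interest = total paid − £9,767.16 = £9,193.92.
At £235.00/mo: 72 payments (last £91.04); total interest £7,008.88.
Interest saved = £9,193.92 − £7,008.88 = £2,185.04.

£2,185.04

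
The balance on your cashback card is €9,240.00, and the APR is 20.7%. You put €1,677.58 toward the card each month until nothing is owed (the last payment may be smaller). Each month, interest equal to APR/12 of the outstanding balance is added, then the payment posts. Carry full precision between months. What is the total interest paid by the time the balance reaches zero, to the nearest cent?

Monthly rate r = 20.7%/12 = 1.725% = 0.01725.
Payoff takes n = ⌈−ln(1 − rB₀/P)/ln(1+r)⌉ = ⌈5.837⌉ = 6 payments; the last is €1,406.46.
Total paid = 5·€1,677.58 + €1,406.46 = €9,794.36.
Total interest = total paid − principal = €9,794.36 − €9,240.00 = €554.36.

€554.36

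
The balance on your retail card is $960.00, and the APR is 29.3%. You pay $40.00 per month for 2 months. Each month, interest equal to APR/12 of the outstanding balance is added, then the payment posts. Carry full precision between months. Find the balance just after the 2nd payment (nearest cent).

Monthly rate r = 29.3%/12 = 2.44167% = 0.0244167.
Each month: B ← B·(1+r) − $40.00.
Month 1: interest $23.44; balance after payment $943.44.
Month 2: interest $23.04; balance after payment $926.48.

$926.48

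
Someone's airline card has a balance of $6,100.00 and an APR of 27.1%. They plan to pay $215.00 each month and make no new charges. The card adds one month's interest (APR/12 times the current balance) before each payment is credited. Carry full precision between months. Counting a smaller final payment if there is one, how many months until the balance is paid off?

46 payments

Monthly rate r = 27.1%/12 = 2.25833% = 0.0225833.
Recurrence: B ← B·(1+r) − $215.00.
Month 1: interest $137.76; balance after payment $6,022.76.
Month 2: interest $136.01; balance after payment $5,943.77.
Closed form: n = −ln(1 − rB₀/P)/ln(1+r) = −ln(0.35926)/ln(1.02258) ≈ 45.840, so the balance reaches zero during payment 46.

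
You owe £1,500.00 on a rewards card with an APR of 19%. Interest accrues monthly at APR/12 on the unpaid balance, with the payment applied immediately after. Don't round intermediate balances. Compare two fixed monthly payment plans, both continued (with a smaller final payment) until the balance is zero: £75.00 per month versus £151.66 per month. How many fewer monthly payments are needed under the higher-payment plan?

14 fewer payments

Monthly rate r = 19%/12 = 1.58333% = 0.0158333.
At £75.00/mo: n = ⌈−ln(1 − rB₀/P)/ln(1+r)⌉ = 25 payments (last £18.01); total interest = total paid − £1,500.00 = £318.01.
At £151.66/mo: 11 payments (last £127.80); total interest £144.40.
Payments saved = 25 − 11 = 14.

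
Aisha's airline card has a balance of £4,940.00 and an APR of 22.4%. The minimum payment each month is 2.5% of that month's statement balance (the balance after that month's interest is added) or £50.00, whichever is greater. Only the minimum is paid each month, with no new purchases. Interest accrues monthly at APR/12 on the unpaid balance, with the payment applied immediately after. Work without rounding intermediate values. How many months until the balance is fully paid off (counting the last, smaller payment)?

Monthly rate r = 22.4%/12 = 1.86667% = 0.0186667.
While 2.5% of the post-interest balance exceeds £50.00, each month B ← (B·(1+r))·(1 − 0.025), i.e. B shrinks by the factor (1+r)·0.975 = 0.9932.
This holds for months 1–136. Entering month 137 the balance is £1,953.08; 2.5% of the post-interest balance is now below £50.00, so the flat £50.00 minimum applies from here.
From month 137 a fixed £50.00 at rate r clears £1,953.08 in 71 more payments. Total: 136 + 71 = 207 months.

207 months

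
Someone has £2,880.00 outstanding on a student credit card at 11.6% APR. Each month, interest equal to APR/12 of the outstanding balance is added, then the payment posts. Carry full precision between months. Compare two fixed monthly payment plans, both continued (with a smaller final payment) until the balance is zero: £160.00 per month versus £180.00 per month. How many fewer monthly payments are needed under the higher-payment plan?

2 fewer payments

Monthly rate r = 11.6%/12 = 0.966667% = 0.00966667.
At £160.00/mo: n = ⌈−ln(1 − rB₀/P)/ln(1+r)⌉ = 20 payments (last £139.39); total interest = total paid − £2,880.00 = £299.39.
At £180.00/mo: 18 payments (last £84.04); total interest £264.04.
Payments saved = 20 − 18 = 2.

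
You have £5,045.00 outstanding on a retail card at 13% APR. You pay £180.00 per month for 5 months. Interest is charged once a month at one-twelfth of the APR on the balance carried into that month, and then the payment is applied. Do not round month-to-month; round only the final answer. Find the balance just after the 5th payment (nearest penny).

£4,404.54

Monthly rate r = 13%/12 = 1.08333% = 0.0108333.
Each month: B ← B·(1+r) − £180.00.
Month 1: interest £54.65; balance after payment £4,919.65.
Month 2: interest £53.30; balance after payment £4,792.95.
Month 3: interest £51.92; balance after payment £4,664.87.
Month 4: interest £50.54; balance after payment £4,535.41.
Month 5: interest £49.13; balance after payment £4,404.54.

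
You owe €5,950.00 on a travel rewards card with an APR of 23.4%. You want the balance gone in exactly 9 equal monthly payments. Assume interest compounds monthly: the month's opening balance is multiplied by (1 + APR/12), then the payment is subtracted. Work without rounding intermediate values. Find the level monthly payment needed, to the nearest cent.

€727.23

Monthly rate r = 23.4%/12 = 1.95% = 0.0195.
Level-payment amortization: P = B₀·r / (1 − (1+r)^(−n)) = 5950.00·0.0195 / (1 − 1.0195^(−9)).
Denominator 1 − (1+r)^(−9) = 0.159544103.
P = 116.025 / 0.159544103 ≈ 727.23.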